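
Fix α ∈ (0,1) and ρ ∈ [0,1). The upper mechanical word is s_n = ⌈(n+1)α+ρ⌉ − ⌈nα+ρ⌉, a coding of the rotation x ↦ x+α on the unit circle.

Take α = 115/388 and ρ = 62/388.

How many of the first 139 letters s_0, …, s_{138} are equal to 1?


41

#1s = Σ_{n=0}^{138} s_n = Σ_{n=0}^{138} (⌈(n+1)α+ρ⌉ − ⌈nα+ρ⌉)
the sum telescopes: every ⌈nα+ρ⌉ with 0 < n < 139 appears once with + and once with −, leaving ⌈139α+ρ⌉ − ⌈0·α+ρ⌉
139α + ρ = (139·115 + 62) / 388 = 16047/388
ρ = 62/388
⌈16047/388⌉ = 42,  ⌈62/388⌉ = 1
#1s = 42 − 1 = 41


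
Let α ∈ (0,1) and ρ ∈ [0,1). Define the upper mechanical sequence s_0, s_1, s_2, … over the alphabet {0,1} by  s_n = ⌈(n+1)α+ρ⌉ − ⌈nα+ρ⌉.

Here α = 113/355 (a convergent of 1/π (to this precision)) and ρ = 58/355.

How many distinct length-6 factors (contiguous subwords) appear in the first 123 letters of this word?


7

t_n = ⌈(n·113+58)/355⌉ for n = 0 … 123:
  n=0…9: ⌈58/355⌉=1 ⌈171/355⌉=1 ⌈284/355⌉=1 ⌈397/355⌉=2 ⌈510/355⌉=2 ⌈623/355⌉=2 ⌈736/355⌉=3 ⌈849/355⌉=3 ⌈962/355⌉=3 ⌈1075/355⌉=4
  n=10…19: ⌈1188/355⌉=4 ⌈1301/355⌉=4 ⌈1414/355⌉=4 ⌈1527/355⌉=5 ⌈1640/355⌉=5 ⌈1753/355⌉=5 ⌈1866/355⌉=6 ⌈1979/355⌉=6 ⌈2092/355⌉=6 ⌈2205/355⌉=7
  n=20…29: ⌈2318/355⌉=7 ⌈2431/355⌉=7 ⌈2544/355⌉=8 ⌈2657/355⌉=8 ⌈2770/355⌉=8 ⌈2883/355⌉=9 ⌈2996/355⌉=9 ⌈3109/355⌉=9 ⌈3222/355⌉=10 ⌈3335/355⌉=10
  n=30…39: ⌈3448/355⌉=10 ⌈3561/355⌉=11 ⌈3674/355⌉=11 ⌈3787/355⌉=11 ⌈3900/355⌉=11 ⌈4013/355⌉=12 ⌈4126/355⌉=12 ⌈4239/355⌉=12 ⌈4352/355⌉=13 ⌈4465/355⌉=13
  n=40…49: ⌈4578/355⌉=13 ⌈4691/355⌉=14 ⌈4804/355⌉=14 ⌈4917/355⌉=14 ⌈5030/355⌉=15 ⌈5143/355⌉=15 ⌈5256/355⌉=15 ⌈5369/355⌉=16 ⌈5482/355⌉=16 ⌈5595/355⌉=16
  n=50…59: ⌈5708/355⌉=17 ⌈5821/355⌉=17 ⌈5934/355⌉=17 ⌈6047/355⌉=18 ⌈6160/355⌉=18 ⌈6273/355⌉=18 ⌈6386/355⌉=18 ⌈6499/355⌉=19 ⌈6612/355⌉=19 ⌈6725/355⌉=19
  n=60…69: ⌈6838/355⌉=20 ⌈6951/355⌉=20 ⌈7064/355⌉=20 ⌈7177/355⌉=21 ⌈7290/355⌉=21 ⌈7403/355⌉=21 ⌈7516/355⌉=22 ⌈7629/355⌉=22 ⌈7742/355⌉=22 ⌈7855/355⌉=23
  n=70…79: ⌈7968/355⌉=23 ⌈8081/355⌉=23 ⌈8194/355⌉=24 ⌈8307/355⌉=24 ⌈8420/355⌉=24 ⌈8533/355⌉=25 ⌈8646/355⌉=25 ⌈8759/355⌉=25 ⌈8872/355⌉=25 ⌈8985/355⌉=26
  n=80…89: ⌈9098/355⌉=26 ⌈9211/355⌉=26 ⌈9324/355⌉=27 ⌈9437/355⌉=27 ⌈9550/355⌉=27 ⌈9663/355⌉=28 ⌈9776/355⌉=28 ⌈9889/355⌉=28 ⌈10002/355⌉=29 ⌈10115/355⌉=29
  n=90…99: ⌈10228/355⌉=29 ⌈10341/355⌉=30 ⌈10454/355⌉=30 ⌈10567/355⌉=30 ⌈10680/355⌉=31 ⌈10793/355⌉=31 ⌈10906/355⌉=31 ⌈11019/355⌉=32 ⌈11132/355⌉=32 ⌈11245/355⌉=32
  n=100…109: ⌈11358/355⌉=32 ⌈11471/355⌉=33 ⌈11584/355⌉=33 ⌈11697/355⌉=33 ⌈11810/355⌉=34 ⌈11923/355⌉=34 ⌈12036/355⌉=34 ⌈12149/355⌉=35 ⌈12262/355⌉=35 ⌈12375/355⌉=35
  n=110…119: ⌈12488/355⌉=36 ⌈12601/355⌉=36 ⌈12714/355⌉=36 ⌈12827/355⌉=37 ⌈12940/355⌉=37 ⌈13053/355⌉=37 ⌈13166/355⌉=38 ⌈13279/355⌉=38 ⌈13392/355⌉=38 ⌈13505/355⌉=39
  n=120…123: ⌈13618/355⌉=39 ⌈13731/355⌉=39 ⌈13844/355⌉=39 ⌈13957/355⌉=40
s_n = t_(n+1) − t_n for n = 0 … 122 gives
prefix = 001001001000100100100100100100100010010010010010010010001001001001001001001000100100100100100100100010010010010010010010001
slide a length-6 window over [0..5] … [117..122] (118 windows); first occurrence of each distinct factor:
  [  0..  5] 001001
  [  1..  6] 010010
  [  2..  7] 100100
  [  6.. 11] 001000
  [  7.. 12] 010001
  [  8.. 13] 100010
  [  9.. 14] 000100
  (the other 111 windows repeat one of these)
distinct factors: {000100, 001000, 001001, 010001, 010010, 100010, 100100}
count = 7  (Sturmian bound for length 6 is 7)


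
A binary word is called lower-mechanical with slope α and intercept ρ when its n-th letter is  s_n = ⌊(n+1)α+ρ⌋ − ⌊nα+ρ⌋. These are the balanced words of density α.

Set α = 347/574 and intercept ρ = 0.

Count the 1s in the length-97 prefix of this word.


58

#1s = Σ_{n=0}^{96} s_n = Σ_{n=0}^{96} (⌊(n+1)α+ρ⌋ − ⌊nα+ρ⌋)
the sum telescopes: every ⌊nα+ρ⌋ with 0 < n < 97 appears once with + and once with −, leaving ⌊97α+ρ⌋ − ⌊0·α+ρ⌋
97α + ρ = (97·347) / 574 = 33659/574
ρ = 0/574
⌊33659/574⌋ = 58,  ⌊0/574⌋ = 0
#1s = 58 − 0 = 58


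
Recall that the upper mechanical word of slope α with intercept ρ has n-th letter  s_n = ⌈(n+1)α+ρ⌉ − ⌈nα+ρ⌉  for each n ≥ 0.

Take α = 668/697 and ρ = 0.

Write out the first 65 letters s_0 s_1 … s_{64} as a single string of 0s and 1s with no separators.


11111111111111111111111101111111111111111111111101111111111111111

n=0: ⌈(1·668)/697⌉ − ⌈(0·668)/697⌉ = ⌈668/697⌉ − ⌈0/697⌉ = 1 − 0 = 1
n=1: ⌈(2·668)/697⌉ − ⌈(1·668)/697⌉ = ⌈1336/697⌉ − ⌈668/697⌉ = 2 − 1 = 1
n=2: ⌈(3·668)/697⌉ − ⌈(2·668)/697⌉ = ⌈2004/697⌉ − ⌈1336/697⌉ = 3 − 2 = 1
n=3: ⌈(4·668)/697⌉ − ⌈(3·668)/697⌉ = ⌈2672/697⌉ − ⌈2004/697⌉ = 4 − 3 = 1
n=4: ⌈(5·668)/697⌉ − ⌈(4·668)/697⌉ = ⌈3340/697⌉ − ⌈2672/697⌉ = 5 − 4 = 1
n=5: ⌈(6·668)/697⌉ − ⌈(5·668)/697⌉ = ⌈4008/697⌉ − ⌈3340/697⌉ = 6 − 5 = 1
n=6: ⌈(7·668)/697⌉ − ⌈(6·668)/697⌉ = ⌈4676/697⌉ − ⌈4008/697⌉ = 7 − 6 = 1
n=7: ⌈(8·668)/697⌉ − ⌈(7·668)/697⌉ = ⌈5344/697⌉ − ⌈4676/697⌉ = 8 − 7 = 1
n=8: ⌈(9·668)/697⌉ − ⌈(8·668)/697⌉ = ⌈6012/697⌉ − ⌈5344/697⌉ = 9 − 8 = 1
n=9: ⌈(10·668)/697⌉ − ⌈(9·668)/697⌉ = ⌈6680/697⌉ − ⌈6012/697⌉ = 10 − 9 = 1
n=10: ⌈(11·668)/697⌉ − ⌈(10·668)/697⌉ = ⌈7348/697⌉ − ⌈6680/697⌉ = 11 − 10 = 1
n=11: ⌈(12·668)/697⌉ − ⌈(11·668)/697⌉ = ⌈8016/697⌉ − ⌈7348/697⌉ = 12 − 11 = 1
n=12: ⌈(13·668)/697⌉ − ⌈(12·668)/697⌉ = ⌈8684/697⌉ − ⌈8016/697⌉ = 13 − 12 = 1
n=13: ⌈(14·668)/697⌉ − ⌈(13·668)/697⌉ = ⌈9352/697⌉ − ⌈8684/697⌉ = 14 − 13 = 1
n=14: ⌈(15·668)/697⌉ − ⌈(14·668)/697⌉ = ⌈10020/697⌉ − ⌈9352/697⌉ = 15 − 14 = 1
n=15: ⌈(16·668)/697⌉ − ⌈(15·668)/697⌉ = ⌈10688/697⌉ − ⌈10020/697⌉ = 16 − 15 = 1
n=16: ⌈(17·668)/697⌉ − ⌈(16·668)/697⌉ = ⌈11356/697⌉ − ⌈10688/697⌉ = 17 − 16 = 1
n=17: ⌈(18·668)/697⌉ − ⌈(17·668)/697⌉ = ⌈12024/697⌉ − ⌈11356/697⌉ = 18 − 17 = 1
n=18: ⌈(19·668)/697⌉ − ⌈(18·668)/697⌉ = ⌈12692/697⌉ − ⌈12024/697⌉ = 19 − 18 = 1
n=19: ⌈(20·668)/697⌉ − ⌈(19·668)/697⌉ = ⌈13360/697⌉ − ⌈12692/697⌉ = 20 − 19 = 1
n=20: ⌈(21·668)/697⌉ − ⌈(20·668)/697⌉ = ⌈14028/697⌉ − ⌈13360/697⌉ = 21 − 20 = 1
n=21: ⌈(22·668)/697⌉ − ⌈(21·668)/697⌉ = ⌈14696/697⌉ − ⌈14028/697⌉ = 22 − 21 = 1
n=22: ⌈(23·668)/697⌉ − ⌈(22·668)/697⌉ = ⌈15364/697⌉ − ⌈14696/697⌉ = 23 − 22 = 1
n=23: ⌈(24·668)/697⌉ − ⌈(23·668)/697⌉ = ⌈16032/697⌉ − ⌈15364/697⌉ = 24 − 23 = 1
n=24: ⌈(25·668)/697⌉ − ⌈(24·668)/697⌉ = ⌈16700/697⌉ − ⌈16032/697⌉ = 24 − 24 = 0
n=25: ⌈(26·668)/697⌉ − ⌈(25·668)/697⌉ = ⌈17368/697⌉ − ⌈16700/697⌉ = 25 − 24 = 1
n=26: ⌈(27·668)/697⌉ − ⌈(26·668)/697⌉ = ⌈18036/697⌉ − ⌈17368/697⌉ = 26 − 25 = 1
n=27: ⌈(28·668)/697⌉ − ⌈(27·668)/697⌉ = ⌈18704/697⌉ − ⌈18036/697⌉ = 27 − 26 = 1
n=28: ⌈(29·668)/697⌉ − ⌈(28·668)/697⌉ = ⌈19372/697⌉ − ⌈18704/697⌉ = 28 − 27 = 1
n=29: ⌈(30·668)/697⌉ − ⌈(29·668)/697⌉ = ⌈20040/697⌉ − ⌈19372/697⌉ = 29 − 28 = 1
n=30: ⌈(31·668)/697⌉ − ⌈(30·668)/697⌉ = ⌈20708/697⌉ − ⌈20040/697⌉ = 30 − 29 = 1
n=31: ⌈(32·668)/697⌉ − ⌈(31·668)/697⌉ = ⌈21376/697⌉ − ⌈20708/697⌉ = 31 − 30 = 1
n=32: ⌈(33·668)/697⌉ − ⌈(32·668)/697⌉ = ⌈22044/697⌉ − ⌈21376/697⌉ = 32 − 31 = 1
n=33: ⌈(34·668)/697⌉ − ⌈(33·668)/697⌉ = ⌈22712/697⌉ − ⌈22044/697⌉ = 33 − 32 = 1
n=34: ⌈(35·668)/697⌉ − ⌈(34·668)/697⌉ = ⌈23380/697⌉ − ⌈22712/697⌉ = 34 − 33 = 1
n=35: ⌈(36·668)/697⌉ − ⌈(35·668)/697⌉ = ⌈24048/697⌉ − ⌈23380/697⌉ = 35 − 34 = 1
n=36: ⌈(37·668)/697⌉ − ⌈(36·668)/697⌉ = ⌈24716/697⌉ − ⌈24048/697⌉ = 36 − 35 = 1
n=37: ⌈(38·668)/697⌉ − ⌈(37·668)/697⌉ = ⌈25384/697⌉ − ⌈24716/697⌉ = 37 − 36 = 1
n=38: ⌈(39·668)/697⌉ − ⌈(38·668)/697⌉ = ⌈26052/697⌉ − ⌈25384/697⌉ = 38 − 37 = 1
n=39: ⌈(40·668)/697⌉ − ⌈(39·668)/697⌉ = ⌈26720/697⌉ − ⌈26052/697⌉ = 39 − 38 = 1
n=40: ⌈(41·668)/697⌉ − ⌈(40·668)/697⌉ = ⌈27388/697⌉ − ⌈26720/697⌉ = 40 − 39 = 1
n=41: ⌈(42·668)/697⌉ − ⌈(41·668)/697⌉ = ⌈28056/697⌉ − ⌈27388/697⌉ = 41 − 40 = 1
n=42: ⌈(43·668)/697⌉ − ⌈(42·668)/697⌉ = ⌈28724/697⌉ − ⌈28056/697⌉ = 42 − 41 = 1
n=43: ⌈(44·668)/697⌉ − ⌈(43·668)/697⌉ = ⌈29392/697⌉ − ⌈28724/697⌉ = 43 − 42 = 1
n=44: ⌈(45·668)/697⌉ − ⌈(44·668)/697⌉ = ⌈30060/697⌉ − ⌈29392/697⌉ = 44 − 43 = 1
n=45: ⌈(46·668)/697⌉ − ⌈(45·668)/697⌉ = ⌈30728/697⌉ − ⌈30060/697⌉ = 45 − 44 = 1
n=46: ⌈(47·668)/697⌉ − ⌈(46·668)/697⌉ = ⌈31396/697⌉ − ⌈30728/697⌉ = 46 − 45 = 1
n=47: ⌈(48·668)/697⌉ − ⌈(47·668)/697⌉ = ⌈32064/697⌉ − ⌈31396/697⌉ = 47 − 46 = 1
n=48: ⌈(49·668)/697⌉ − ⌈(48·668)/697⌉ = ⌈32732/697⌉ − ⌈32064/697⌉ = 47 − 47 = 0
n=49: ⌈(50·668)/697⌉ − ⌈(49·668)/697⌉ = ⌈33400/697⌉ − ⌈32732/697⌉ = 48 − 47 = 1
n=50: ⌈(51·668)/697⌉ − ⌈(50·668)/697⌉ = ⌈34068/697⌉ − ⌈33400/697⌉ = 49 − 48 = 1
n=51: ⌈(52·668)/697⌉ − ⌈(51·668)/697⌉ = ⌈34736/697⌉ − ⌈34068/697⌉ = 50 − 49 = 1
n=52: ⌈(53·668)/697⌉ − ⌈(52·668)/697⌉ = ⌈35404/697⌉ − ⌈34736/697⌉ = 51 − 50 = 1
n=53: ⌈(54·668)/697⌉ − ⌈(53·668)/697⌉ = ⌈36072/697⌉ − ⌈35404/697⌉ = 52 − 51 = 1
n=54: ⌈(55·668)/697⌉ − ⌈(54·668)/697⌉ = ⌈36740/697⌉ − ⌈36072/697⌉ = 53 − 52 = 1
n=55: ⌈(56·668)/697⌉ − ⌈(55·668)/697⌉ = ⌈37408/697⌉ − ⌈36740/697⌉ = 54 − 53 = 1
n=56: ⌈(57·668)/697⌉ − ⌈(56·668)/697⌉ = ⌈38076/697⌉ − ⌈37408/697⌉ = 55 − 54 = 1
n=57: ⌈(58·668)/697⌉ − ⌈(57·668)/697⌉ = ⌈38744/697⌉ − ⌈38076/697⌉ = 56 − 55 = 1
n=58: ⌈(59·668)/697⌉ − ⌈(58·668)/697⌉ = ⌈39412/697⌉ − ⌈38744/697⌉ = 57 − 56 = 1
n=59: ⌈(60·668)/697⌉ − ⌈(59·668)/697⌉ = ⌈40080/697⌉ − ⌈39412/697⌉ = 58 − 57 = 1
n=60: ⌈(61·668)/697⌉ − ⌈(60·668)/697⌉ = ⌈40748/697⌉ − ⌈40080/697⌉ = 59 − 58 = 1
n=61: ⌈(62·668)/697⌉ − ⌈(61·668)/697⌉ = ⌈41416/697⌉ − ⌈40748/697⌉ = 60 − 59 = 1
n=62: ⌈(63·668)/697⌉ − ⌈(62·668)/697⌉ = ⌈42084/697⌉ − ⌈41416/697⌉ = 61 − 60 = 1
n=63: ⌈(64·668)/697⌉ − ⌈(63·668)/697⌉ = ⌈42752/697⌉ − ⌈42084/697⌉ = 62 − 61 = 1
n=64: ⌈(65·668)/697⌉ − ⌈(64·668)/697⌉ = ⌈43420/697⌉ − ⌈42752/697⌉ = 63 − 62 = 1


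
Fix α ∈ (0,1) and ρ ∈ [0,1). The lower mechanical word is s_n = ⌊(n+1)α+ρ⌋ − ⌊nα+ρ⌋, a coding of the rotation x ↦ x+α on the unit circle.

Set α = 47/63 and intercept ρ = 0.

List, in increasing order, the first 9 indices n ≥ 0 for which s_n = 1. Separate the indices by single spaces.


n=0: ⌊47/63⌋−⌊0/63⌋ = 0−0 = 0
n=1: ⌊94/63⌋−⌊47/63⌋ = 1−0 = 1  ← one
n=2: ⌊141/63⌋−⌊94/63⌋ = 2−1 = 1  ← one
n=3: ⌊188/63⌋−⌊141/63⌋ = 2−2 = 0
n=4: ⌊235/63⌋−⌊188/63⌋ = 3−2 = 1  ← one
n=5: ⌊282/63⌋−⌊235/63⌋ = 4−3 = 1  ← one
n=6: ⌊329/63⌋−⌊282/63⌋ = 5−4 = 1  ← one
n=7: ⌊376/63⌋−⌊329/63⌋ = 5−5 = 0
n=8: ⌊423/63⌋−⌊376/63⌋ = 6−5 = 1  ← one
n=9: ⌊470/63⌋−⌊423/63⌋ = 7−6 = 1  ← one
n=10: ⌊517/63⌋−⌊470/63⌋ = 8−7 = 1  ← one
n=11: ⌊564/63⌋−⌊517/63⌋ = 8−8 = 0
n=12: ⌊611/63⌋−⌊564/63⌋ = 9−8 = 1  ← one
positions of the first 9 ones: 1 2 4 5 6 8 9 10 12

1 2 4 5 6 8 9 10 12


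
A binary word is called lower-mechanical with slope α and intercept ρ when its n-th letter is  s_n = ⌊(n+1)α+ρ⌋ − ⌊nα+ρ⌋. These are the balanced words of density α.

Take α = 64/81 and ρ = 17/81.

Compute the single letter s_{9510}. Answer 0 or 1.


(n+1)α + ρ = (9511·64 + 17) / 81 = 608721/81
nα + ρ     = (9510·64 + 17) / 81 = 608657/81
⌊608721/81⌋ = 7515,  ⌊608657/81⌋ = 7514
s_{9510} = 7515 − 7514 = 1

1


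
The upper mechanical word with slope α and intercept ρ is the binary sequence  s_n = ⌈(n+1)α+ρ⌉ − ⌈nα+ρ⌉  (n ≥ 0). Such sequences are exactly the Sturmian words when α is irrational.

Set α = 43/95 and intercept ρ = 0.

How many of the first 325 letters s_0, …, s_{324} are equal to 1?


#1s = Σ_{n=0}^{324} s_n = Σ_{n=0}^{324} (⌈(n+1)α+ρ⌉ − ⌈nα+ρ⌉)
the sum telescopes: every ⌈nα+ρ⌉ with 0 < n < 325 appears once with + and once with −, leaving ⌈325α+ρ⌉ − ⌈0·α+ρ⌉
325α + ρ = (325·43) / 95 = 13975/95
ρ = 0/95
⌈13975/95⌉ = 148,  ⌈0/95⌉ = 0
#1s = 148 − 0 = 148

148


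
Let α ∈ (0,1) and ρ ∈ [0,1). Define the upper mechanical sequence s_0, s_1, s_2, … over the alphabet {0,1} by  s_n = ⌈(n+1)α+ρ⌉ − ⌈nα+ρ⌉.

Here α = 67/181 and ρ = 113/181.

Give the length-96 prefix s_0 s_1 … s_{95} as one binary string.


010100100101001001010010010010100100101001001010010010010100100101001001010010010010100100101001

n=0: ⌈(1·67+113)/181⌉ − ⌈(0·67+113)/181⌉ = ⌈180/181⌉ − ⌈113/181⌉ = 1 − 1 = 0
n=1: ⌈(2·67+113)/181⌉ − ⌈(1·67+113)/181⌉ = ⌈247/181⌉ − ⌈180/181⌉ = 2 − 1 = 1
n=2: ⌈(3·67+113)/181⌉ − ⌈(2·67+113)/181⌉ = ⌈314/181⌉ − ⌈247/181⌉ = 2 − 2 = 0
n=3: ⌈(4·67+113)/181⌉ − ⌈(3·67+113)/181⌉ = ⌈381/181⌉ − ⌈314/181⌉ = 3 − 2 = 1
n=4: ⌈(5·67+113)/181⌉ − ⌈(4·67+113)/181⌉ = ⌈448/181⌉ − ⌈381/181⌉ = 3 − 3 = 0
n=5: ⌈(6·67+113)/181⌉ − ⌈(5·67+113)/181⌉ = ⌈515/181⌉ − ⌈448/181⌉ = 3 − 3 = 0
n=6: ⌈(7·67+113)/181⌉ − ⌈(6·67+113)/181⌉ = ⌈582/181⌉ − ⌈515/181⌉ = 4 − 3 = 1
n=7: ⌈(8·67+113)/181⌉ − ⌈(7·67+113)/181⌉ = ⌈649/181⌉ − ⌈582/181⌉ = 4 − 4 = 0
n=8: ⌈(9·67+113)/181⌉ − ⌈(8·67+113)/181⌉ = ⌈716/181⌉ − ⌈649/181⌉ = 4 − 4 = 0
n=9: ⌈(10·67+113)/181⌉ − ⌈(9·67+113)/181⌉ = ⌈783/181⌉ − ⌈716/181⌉ = 5 − 4 = 1
n=10: ⌈(11·67+113)/181⌉ − ⌈(10·67+113)/181⌉ = ⌈850/181⌉ − ⌈783/181⌉ = 5 − 5 = 0
n=11: ⌈(12·67+113)/181⌉ − ⌈(11·67+113)/181⌉ = ⌈917/181⌉ − ⌈850/181⌉ = 6 − 5 = 1
n=12: ⌈(13·67+113)/181⌉ − ⌈(12·67+113)/181⌉ = ⌈984/181⌉ − ⌈917/181⌉ = 6 − 6 = 0
n=13: ⌈(14·67+113)/181⌉ − ⌈(13·67+113)/181⌉ = ⌈1051/181⌉ − ⌈984/181⌉ = 6 − 6 = 0
n=14: ⌈(15·67+113)/181⌉ − ⌈(14·67+113)/181⌉ = ⌈1118/181⌉ − ⌈1051/181⌉ = 7 − 6 = 1
n=15: ⌈(16·67+113)/181⌉ − ⌈(15·67+113)/181⌉ = ⌈1185/181⌉ − ⌈1118/181⌉ = 7 − 7 = 0
n=16: ⌈(17·67+113)/181⌉ − ⌈(16·67+113)/181⌉ = ⌈1252/181⌉ − ⌈1185/181⌉ = 7 − 7 = 0
n=17: ⌈(18·67+113)/181⌉ − ⌈(17·67+113)/181⌉ = ⌈1319/181⌉ − ⌈1252/181⌉ = 8 − 7 = 1
n=18: ⌈(19·67+113)/181⌉ − ⌈(18·67+113)/181⌉ = ⌈1386/181⌉ − ⌈1319/181⌉ = 8 − 8 = 0
n=19: ⌈(20·67+113)/181⌉ − ⌈(19·67+113)/181⌉ = ⌈1453/181⌉ − ⌈1386/181⌉ = 9 − 8 = 1
n=20: ⌈(21·67+113)/181⌉ − ⌈(20·67+113)/181⌉ = ⌈1520/181⌉ − ⌈1453/181⌉ = 9 − 9 = 0
n=21: ⌈(22·67+113)/181⌉ − ⌈(21·67+113)/181⌉ = ⌈1587/181⌉ − ⌈1520/181⌉ = 9 − 9 = 0
n=22: ⌈(23·67+113)/181⌉ − ⌈(22·67+113)/181⌉ = ⌈1654/181⌉ − ⌈1587/181⌉ = 10 − 9 = 1
n=23: ⌈(24·67+113)/181⌉ − ⌈(23·67+113)/181⌉ = ⌈1721/181⌉ − ⌈1654/181⌉ = 10 − 10 = 0
n=24: ⌈(25·67+113)/181⌉ − ⌈(24·67+113)/181⌉ = ⌈1788/181⌉ − ⌈1721/181⌉ = 10 − 10 = 0
n=25: ⌈(26·67+113)/181⌉ − ⌈(25·67+113)/181⌉ = ⌈1855/181⌉ − ⌈1788/181⌉ = 11 − 10 = 1
n=26: ⌈(27·67+113)/181⌉ − ⌈(26·67+113)/181⌉ = ⌈1922/181⌉ − ⌈1855/181⌉ = 11 − 11 = 0
n=27: ⌈(28·67+113)/181⌉ − ⌈(27·67+113)/181⌉ = ⌈1989/181⌉ − ⌈1922/181⌉ = 11 − 11 = 0
n=28: ⌈(29·67+113)/181⌉ − ⌈(28·67+113)/181⌉ = ⌈2056/181⌉ − ⌈1989/181⌉ = 12 − 11 = 1
n=29: ⌈(30·67+113)/181⌉ − ⌈(29·67+113)/181⌉ = ⌈2123/181⌉ − ⌈2056/181⌉ = 12 − 12 = 0
n=30: ⌈(31·67+113)/181⌉ − ⌈(30·67+113)/181⌉ = ⌈2190/181⌉ − ⌈2123/181⌉ = 13 − 12 = 1
n=31: ⌈(32·67+113)/181⌉ − ⌈(31·67+113)/181⌉ = ⌈2257/181⌉ − ⌈2190/181⌉ = 13 − 13 = 0
n=32: ⌈(33·67+113)/181⌉ − ⌈(32·67+113)/181⌉ = ⌈2324/181⌉ − ⌈2257/181⌉ = 13 − 13 = 0
n=33: ⌈(34·67+113)/181⌉ − ⌈(33·67+113)/181⌉ = ⌈2391/181⌉ − ⌈2324/181⌉ = 14 − 13 = 1
n=34: ⌈(35·67+113)/181⌉ − ⌈(34·67+113)/181⌉ = ⌈2458/181⌉ − ⌈2391/181⌉ = 14 − 14 = 0
n=35: ⌈(36·67+113)/181⌉ − ⌈(35·67+113)/181⌉ = ⌈2525/181⌉ − ⌈2458/181⌉ = 14 − 14 = 0
n=36: ⌈(37·67+113)/181⌉ − ⌈(36·67+113)/181⌉ = ⌈2592/181⌉ − ⌈2525/181⌉ = 15 − 14 = 1
n=37: ⌈(38·67+113)/181⌉ − ⌈(37·67+113)/181⌉ = ⌈2659/181⌉ − ⌈2592/181⌉ = 15 − 15 = 0
n=38: ⌈(39·67+113)/181⌉ − ⌈(38·67+113)/181⌉ = ⌈2726/181⌉ − ⌈2659/181⌉ = 16 − 15 = 1
n=39: ⌈(40·67+113)/181⌉ − ⌈(39·67+113)/181⌉ = ⌈2793/181⌉ − ⌈2726/181⌉ = 16 − 16 = 0
n=40: ⌈(41·67+113)/181⌉ − ⌈(40·67+113)/181⌉ = ⌈2860/181⌉ − ⌈2793/181⌉ = 16 − 16 = 0
n=41: ⌈(42·67+113)/181⌉ − ⌈(41·67+113)/181⌉ = ⌈2927/181⌉ − ⌈2860/181⌉ = 17 − 16 = 1
n=42: ⌈(43·67+113)/181⌉ − ⌈(42·67+113)/181⌉ = ⌈2994/181⌉ − ⌈2927/181⌉ = 17 − 17 = 0
n=43: ⌈(44·67+113)/181⌉ − ⌈(43·67+113)/181⌉ = ⌈3061/181⌉ − ⌈2994/181⌉ = 17 − 17 = 0
n=44: ⌈(45·67+113)/181⌉ − ⌈(44·67+113)/181⌉ = ⌈3128/181⌉ − ⌈3061/181⌉ = 18 − 17 = 1
n=45: ⌈(46·67+113)/181⌉ − ⌈(45·67+113)/181⌉ = ⌈3195/181⌉ − ⌈3128/181⌉ = 18 − 18 = 0
n=46: ⌈(47·67+113)/181⌉ − ⌈(46·67+113)/181⌉ = ⌈3262/181⌉ − ⌈3195/181⌉ = 19 − 18 = 1
n=47: ⌈(48·67+113)/181⌉ − ⌈(47·67+113)/181⌉ = ⌈3329/181⌉ − ⌈3262/181⌉ = 19 − 19 = 0
n=48: ⌈(49·67+113)/181⌉ − ⌈(48·67+113)/181⌉ = ⌈3396/181⌉ − ⌈3329/181⌉ = 19 − 19 = 0
n=49: ⌈(50·67+113)/181⌉ − ⌈(49·67+113)/181⌉ = ⌈3463/181⌉ − ⌈3396/181⌉ = 20 − 19 = 1
n=50: ⌈(51·67+113)/181⌉ − ⌈(50·67+113)/181⌉ = ⌈3530/181⌉ − ⌈3463/181⌉ = 20 − 20 = 0
n=51: ⌈(52·67+113)/181⌉ − ⌈(51·67+113)/181⌉ = ⌈3597/181⌉ − ⌈3530/181⌉ = 20 − 20 = 0
n=52: ⌈(53·67+113)/181⌉ − ⌈(52·67+113)/181⌉ = ⌈3664/181⌉ − ⌈3597/181⌉ = 21 − 20 = 1
n=53: ⌈(54·67+113)/181⌉ − ⌈(53·67+113)/181⌉ = ⌈3731/181⌉ − ⌈3664/181⌉ = 21 − 21 = 0
n=54: ⌈(55·67+113)/181⌉ − ⌈(54·67+113)/181⌉ = ⌈3798/181⌉ − ⌈3731/181⌉ = 21 − 21 = 0
n=55: ⌈(56·67+113)/181⌉ − ⌈(55·67+113)/181⌉ = ⌈3865/181⌉ − ⌈3798/181⌉ = 22 − 21 = 1
n=56: ⌈(57·67+113)/181⌉ − ⌈(56·67+113)/181⌉ = ⌈3932/181⌉ − ⌈3865/181⌉ = 22 − 22 = 0
n=57: ⌈(58·67+113)/181⌉ − ⌈(57·67+113)/181⌉ = ⌈3999/181⌉ − ⌈3932/181⌉ = 23 − 22 = 1
n=58: ⌈(59·67+113)/181⌉ − ⌈(58·67+113)/181⌉ = ⌈4066/181⌉ − ⌈3999/181⌉ = 23 − 23 = 0
n=59: ⌈(60·67+113)/181⌉ − ⌈(59·67+113)/181⌉ = ⌈4133/181⌉ − ⌈4066/181⌉ = 23 − 23 = 0
n=60: ⌈(61·67+113)/181⌉ − ⌈(60·67+113)/181⌉ = ⌈4200/181⌉ − ⌈4133/181⌉ = 24 − 23 = 1
n=61: ⌈(62·67+113)/181⌉ − ⌈(61·67+113)/181⌉ = ⌈4267/181⌉ − ⌈4200/181⌉ = 24 − 24 = 0
n=62: ⌈(63·67+113)/181⌉ − ⌈(62·67+113)/181⌉ = ⌈4334/181⌉ − ⌈4267/181⌉ = 24 − 24 = 0
n=63: ⌈(64·67+113)/181⌉ − ⌈(63·67+113)/181⌉ = ⌈4401/181⌉ − ⌈4334/181⌉ = 25 − 24 = 1
n=64: ⌈(65·67+113)/181⌉ − ⌈(64·67+113)/181⌉ = ⌈4468/181⌉ − ⌈4401/181⌉ = 25 − 25 = 0
n=65: ⌈(66·67+113)/181⌉ − ⌈(65·67+113)/181⌉ = ⌈4535/181⌉ − ⌈4468/181⌉ = 26 − 25 = 1
n=66: ⌈(67·67+113)/181⌉ − ⌈(66·67+113)/181⌉ = ⌈4602/181⌉ − ⌈4535/181⌉ = 26 − 26 = 0
n=67: ⌈(68·67+113)/181⌉ − ⌈(67·67+113)/181⌉ = ⌈4669/181⌉ − ⌈4602/181⌉ = 26 − 26 = 0
n=68: ⌈(69·67+113)/181⌉ − ⌈(68·67+113)/181⌉ = ⌈4736/181⌉ − ⌈4669/181⌉ = 27 − 26 = 1
n=69: ⌈(70·67+113)/181⌉ − ⌈(69·67+113)/181⌉ = ⌈4803/181⌉ − ⌈4736/181⌉ = 27 − 27 = 0
n=70: ⌈(71·67+113)/181⌉ − ⌈(70·67+113)/181⌉ = ⌈4870/181⌉ − ⌈4803/181⌉ = 27 − 27 = 0
n=71: ⌈(72·67+113)/181⌉ − ⌈(71·67+113)/181⌉ = ⌈4937/181⌉ − ⌈4870/181⌉ = 28 − 27 = 1
n=72: ⌈(73·67+113)/181⌉ − ⌈(72·67+113)/181⌉ = ⌈5004/181⌉ − ⌈4937/181⌉ = 28 − 28 = 0
n=73: ⌈(74·67+113)/181⌉ − ⌈(73·67+113)/181⌉ = ⌈5071/181⌉ − ⌈5004/181⌉ = 29 − 28 = 1
n=74: ⌈(75·67+113)/181⌉ − ⌈(74·67+113)/181⌉ = ⌈5138/181⌉ − ⌈5071/181⌉ = 29 − 29 = 0
n=75: ⌈(76·67+113)/181⌉ − ⌈(75·67+113)/181⌉ = ⌈5205/181⌉ − ⌈5138/181⌉ = 29 − 29 = 0
n=76: ⌈(77·67+113)/181⌉ − ⌈(76·67+113)/181⌉ = ⌈5272/181⌉ − ⌈5205/181⌉ = 30 − 29 = 1
n=77: ⌈(78·67+113)/181⌉ − ⌈(77·67+113)/181⌉ = ⌈5339/181⌉ − ⌈5272/181⌉ = 30 − 30 = 0
n=78: ⌈(79·67+113)/181⌉ − ⌈(78·67+113)/181⌉ = ⌈5406/181⌉ − ⌈5339/181⌉ = 30 − 30 = 0
n=79: ⌈(80·67+113)/181⌉ − ⌈(79·67+113)/181⌉ = ⌈5473/181⌉ − ⌈5406/181⌉ = 31 − 30 = 1
n=80: ⌈(81·67+113)/181⌉ − ⌈(80·67+113)/181⌉ = ⌈5540/181⌉ − ⌈5473/181⌉ = 31 − 31 = 0
n=81: ⌈(82·67+113)/181⌉ − ⌈(81·67+113)/181⌉ = ⌈5607/181⌉ − ⌈5540/181⌉ = 31 − 31 = 0
n=82: ⌈(83·67+113)/181⌉ − ⌈(82·67+113)/181⌉ = ⌈5674/181⌉ − ⌈5607/181⌉ = 32 − 31 = 1
n=83: ⌈(84·67+113)/181⌉ − ⌈(83·67+113)/181⌉ = ⌈5741/181⌉ − ⌈5674/181⌉ = 32 − 32 = 0
n=84: ⌈(85·67+113)/181⌉ − ⌈(84·67+113)/181⌉ = ⌈5808/181⌉ − ⌈5741/181⌉ = 33 − 32 = 1
n=85: ⌈(86·67+113)/181⌉ − ⌈(85·67+113)/181⌉ = ⌈5875/181⌉ − ⌈5808/181⌉ = 33 − 33 = 0
n=86: ⌈(87·67+113)/181⌉ − ⌈(86·67+113)/181⌉ = ⌈5942/181⌉ − ⌈5875/181⌉ = 33 − 33 = 0
n=87: ⌈(88·67+113)/181⌉ − ⌈(87·67+113)/181⌉ = ⌈6009/181⌉ − ⌈5942/181⌉ = 34 − 33 = 1
n=88: ⌈(89·67+113)/181⌉ − ⌈(88·67+113)/181⌉ = ⌈6076/181⌉ − ⌈6009/181⌉ = 34 − 34 = 0
n=89: ⌈(90·67+113)/181⌉ − ⌈(89·67+113)/181⌉ = ⌈6143/181⌉ − ⌈6076/181⌉ = 34 − 34 = 0
n=90: ⌈(91·67+113)/181⌉ − ⌈(90·67+113)/181⌉ = ⌈6210/181⌉ − ⌈6143/181⌉ = 35 − 34 = 1
n=91: ⌈(92·67+113)/181⌉ − ⌈(91·67+113)/181⌉ = ⌈6277/181⌉ − ⌈6210/181⌉ = 35 − 35 = 0
n=92: ⌈(93·67+113)/181⌉ − ⌈(92·67+113)/181⌉ = ⌈6344/181⌉ − ⌈6277/181⌉ = 36 − 35 = 1
n=93: ⌈(94·67+113)/181⌉ − ⌈(93·67+113)/181⌉ = ⌈6411/181⌉ − ⌈6344/181⌉ = 36 − 36 = 0
n=94: ⌈(95·67+113)/181⌉ − ⌈(94·67+113)/181⌉ = ⌈6478/181⌉ − ⌈6411/181⌉ = 36 − 36 = 0
n=95: ⌈(96·67+113)/181⌉ − ⌈(95·67+113)/181⌉ = ⌈6545/181⌉ − ⌈6478/181⌉ = 37 − 36 = 1


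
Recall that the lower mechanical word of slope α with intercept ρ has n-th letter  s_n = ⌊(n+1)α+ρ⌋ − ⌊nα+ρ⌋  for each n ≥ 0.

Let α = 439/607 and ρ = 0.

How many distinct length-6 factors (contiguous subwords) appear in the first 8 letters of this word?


t_n = ⌊(n·439)/607⌋ for n = 0 … 8:
  n=0…8: ⌊0/607⌋=0 ⌊439/607⌋=0 ⌊878/607⌋=1 ⌊1317/607⌋=2 ⌊1756/607⌋=2 ⌊2195/607⌋=3 ⌊2634/607⌋=4 ⌊3073/607⌋=5 ⌊3512/607⌋=5
s_n = t_(n+1) − t_n for n = 0 … 7 gives
prefix = 01101110
slide a length-6 window over [0..5] … [2..7] (3 windows); first occurrence of each distinct factor:
  [  0..  5] 011011
  [  1..  6] 110111
  [  2..  7] 101110
distinct factors: {011011, 101110, 110111}
count = 3  (Sturmian bound for length 6 is 7)

3


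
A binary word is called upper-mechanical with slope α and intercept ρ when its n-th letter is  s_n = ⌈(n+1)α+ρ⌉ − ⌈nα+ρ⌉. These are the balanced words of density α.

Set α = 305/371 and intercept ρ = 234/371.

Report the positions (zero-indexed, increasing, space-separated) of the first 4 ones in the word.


0 1 2 4

n=0: ⌈539/371⌉−⌈234/371⌉ = 2−1 = 1  ← one
n=1: ⌈844/371⌉−⌈539/371⌉ = 3−2 = 1  ← one
n=2: ⌈1149/371⌉−⌈844/371⌉ = 4−3 = 1  ← one
n=3: ⌈1454/371⌉−⌈1149/371⌉ = 4−4 = 0
n=4: ⌈1759/371⌉−⌈1454/371⌉ = 5−4 = 1  ← one
positions of the first 4 ones: 0 1 2 4


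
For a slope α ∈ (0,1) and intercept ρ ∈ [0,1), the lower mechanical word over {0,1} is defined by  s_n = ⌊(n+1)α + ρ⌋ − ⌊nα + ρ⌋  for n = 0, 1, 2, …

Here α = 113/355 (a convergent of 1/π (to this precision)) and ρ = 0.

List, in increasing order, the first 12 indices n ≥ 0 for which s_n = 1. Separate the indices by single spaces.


n=0: ⌊113/355⌋−⌊0/355⌋ = 0−0 = 0
n=1: ⌊226/355⌋−⌊113/355⌋ = 0−0 = 0
n=2: ⌊339/355⌋−⌊226/355⌋ = 0−0 = 0
n=3: ⌊452/355⌋−⌊339/355⌋ = 1−0 = 1  ← one
n=4: ⌊565/355⌋−⌊452/355⌋ = 1−1 = 0
n=5: ⌊678/355⌋−⌊565/355⌋ = 1−1 = 0
n=6: ⌊791/355⌋−⌊678/355⌋ = 2−1 = 1  ← one
n=7: ⌊904/355⌋−⌊791/355⌋ = 2−2 = 0
n=8: ⌊1017/355⌋−⌊904/355⌋ = 2−2 = 0
n=9: ⌊1130/355⌋−⌊1017/355⌋ = 3−2 = 1  ← one
n=10: ⌊1243/355⌋−⌊1130/355⌋ = 3−3 = 0
n=11: ⌊1356/355⌋−⌊1243/355⌋ = 3−3 = 0
n=12: ⌊1469/355⌋−⌊1356/355⌋ = 4−3 = 1  ← one
n=13: ⌊1582/355⌋−⌊1469/355⌋ = 4−4 = 0
n=14: ⌊1695/355⌋−⌊1582/355⌋ = 4−4 = 0
n=15: ⌊1808/355⌋−⌊1695/355⌋ = 5−4 = 1  ← one
n=16: ⌊1921/355⌋−⌊1808/355⌋ = 5−5 = 0
n=17: ⌊2034/355⌋−⌊1921/355⌋ = 5−5 = 0
n=18: ⌊2147/355⌋−⌊2034/355⌋ = 6−5 = 1  ← one
n=19: ⌊2260/355⌋−⌊2147/355⌋ = 6−6 = 0
n=20: ⌊2373/355⌋−⌊2260/355⌋ = 6−6 = 0
n=21: ⌊2486/355⌋−⌊2373/355⌋ = 7−6 = 1  ← one
n=22: ⌊2599/355⌋−⌊2486/355⌋ = 7−7 = 0
n=23: ⌊2712/355⌋−⌊2599/355⌋ = 7−7 = 0
n=24: ⌊2825/355⌋−⌊2712/355⌋ = 7−7 = 0
n=25: ⌊2938/355⌋−⌊2825/355⌋ = 8−7 = 1  ← one
n=26: ⌊3051/355⌋−⌊2938/355⌋ = 8−8 = 0
n=27: ⌊3164/355⌋−⌊3051/355⌋ = 8−8 = 0
n=28: ⌊3277/355⌋−⌊3164/355⌋ = 9−8 = 1  ← one
n=29: ⌊3390/355⌋−⌊3277/355⌋ = 9−9 = 0
n=30: ⌊3503/355⌋−⌊3390/355⌋ = 9−9 = 0
n=31: ⌊3616/355⌋−⌊3503/355⌋ = 10−9 = 1  ← one
n=32: ⌊3729/355⌋−⌊3616/355⌋ = 10−10 = 0
n=33: ⌊3842/355⌋−⌊3729/355⌋ = 10−10 = 0
n=34: ⌊3955/355⌋−⌊3842/355⌋ = 11−10 = 1  ← one
n=35: ⌊4068/355⌋−⌊3955/355⌋ = 11−11 = 0
n=36: ⌊4181/355⌋−⌊4068/355⌋ = 11−11 = 0
n=37: ⌊4294/355⌋−⌊4181/355⌋ = 12−11 = 1  ← one
positions of the first 12 ones: 3 6 9 12 15 18 21 25 28 31 34 37

3 6 9 12 15 18 21 25 28 31 34 37


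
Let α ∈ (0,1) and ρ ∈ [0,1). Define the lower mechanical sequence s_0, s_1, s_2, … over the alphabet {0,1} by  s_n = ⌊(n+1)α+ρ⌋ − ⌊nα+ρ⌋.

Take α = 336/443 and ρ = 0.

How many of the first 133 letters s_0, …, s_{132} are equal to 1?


#1s = Σ_{n=0}^{132} s_n = Σ_{n=0}^{132} (⌊(n+1)α+ρ⌋ − ⌊nα+ρ⌋)
the sum telescopes: every ⌊nα+ρ⌋ with 0 < n < 133 appears once with + and once with −, leaving ⌊133α+ρ⌋ − ⌊0·α+ρ⌋
133α + ρ = (133·336) / 443 = 44688/443
ρ = 0/443
⌊44688/443⌋ = 100,  ⌊0/443⌋ = 0
#1s = 100 − 0 = 100

100


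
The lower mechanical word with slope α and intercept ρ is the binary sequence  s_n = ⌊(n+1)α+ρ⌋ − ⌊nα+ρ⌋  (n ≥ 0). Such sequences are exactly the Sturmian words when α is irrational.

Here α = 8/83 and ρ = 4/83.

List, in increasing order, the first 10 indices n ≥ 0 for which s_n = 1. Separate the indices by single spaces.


9 20 30 40 51 61 72 82 92 103

n=0: ⌊12/83⌋−⌊4/83⌋ = 0−0 = 0
n=1: ⌊20/83⌋−⌊12/83⌋ = 0−0 = 0
  …
n=9: ⌊84/83⌋−⌊76/83⌋ = 1−0 = 1  ← one
n=10: ⌊92/83⌋−⌊84/83⌋ = 1−1 = 0
n=11: ⌊100/83⌋−⌊92/83⌋ = 1−1 = 0
  …
n=20: ⌊172/83⌋−⌊164/83⌋ = 2−1 = 1  ← one
n=21: ⌊180/83⌋−⌊172/83⌋ = 2−2 = 0
n=22: ⌊188/83⌋−⌊180/83⌋ = 2−2 = 0
  …
n=30: ⌊252/83⌋−⌊244/83⌋ = 3−2 = 1  ← one
n=31: ⌊260/83⌋−⌊252/83⌋ = 3−3 = 0
n=32: ⌊268/83⌋−⌊260/83⌋ = 3−3 = 0
  …
n=40: ⌊332/83⌋−⌊324/83⌋ = 4−3 = 1  ← one
n=41: ⌊340/83⌋−⌊332/83⌋ = 4−4 = 0
n=42: ⌊348/83⌋−⌊340/83⌋ = 4−4 = 0
  …
n=51: ⌊420/83⌋−⌊412/83⌋ = 5−4 = 1  ← one
n=52: ⌊428/83⌋−⌊420/83⌋ = 5−5 = 0
n=53: ⌊436/83⌋−⌊428/83⌋ = 5−5 = 0
  …
n=61: ⌊500/83⌋−⌊492/83⌋ = 6−5 = 1  ← one
n=62: ⌊508/83⌋−⌊500/83⌋ = 6−6 = 0
n=63: ⌊516/83⌋−⌊508/83⌋ = 6−6 = 0
  …
n=72: ⌊588/83⌋−⌊580/83⌋ = 7−6 = 1  ← one
n=73: ⌊596/83⌋−⌊588/83⌋ = 7−7 = 0
n=74: ⌊604/83⌋−⌊596/83⌋ = 7−7 = 0
  …
n=82: ⌊668/83⌋−⌊660/83⌋ = 8−7 = 1  ← one
n=83: ⌊676/83⌋−⌊668/83⌋ = 8−8 = 0
n=84: ⌊684/83⌋−⌊676/83⌋ = 8−8 = 0
  …
n=92: ⌊748/83⌋−⌊740/83⌋ = 9−8 = 1  ← one
n=93: ⌊756/83⌋−⌊748/83⌋ = 9−9 = 0
n=94: ⌊764/83⌋−⌊756/83⌋ = 9−9 = 0
  …
n=103: ⌊836/83⌋−⌊828/83⌋ = 10−9 = 1  ← one
positions of the first 10 ones: 9 20 30 40 51 61 72 82 92 103


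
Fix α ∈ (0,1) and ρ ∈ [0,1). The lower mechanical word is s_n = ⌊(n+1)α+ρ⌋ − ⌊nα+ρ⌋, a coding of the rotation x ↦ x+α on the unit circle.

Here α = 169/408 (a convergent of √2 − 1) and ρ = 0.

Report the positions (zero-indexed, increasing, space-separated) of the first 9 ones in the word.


2 4 7 9 12 14 16 19 21

n=0: ⌊169/408⌋−⌊0/408⌋ = 0−0 = 0
n=1: ⌊338/408⌋−⌊169/408⌋ = 0−0 = 0
n=2: ⌊507/408⌋−⌊338/408⌋ = 1−0 = 1  ← one
n=3: ⌊676/408⌋−⌊507/408⌋ = 1−1 = 0
n=4: ⌊845/408⌋−⌊676/408⌋ = 2−1 = 1  ← one
n=5: ⌊1014/408⌋−⌊845/408⌋ = 2−2 = 0
n=6: ⌊1183/408⌋−⌊1014/408⌋ = 2−2 = 0
n=7: ⌊1352/408⌋−⌊1183/408⌋ = 3−2 = 1  ← one
n=8: ⌊1521/408⌋−⌊1352/408⌋ = 3−3 = 0
n=9: ⌊1690/408⌋−⌊1521/408⌋ = 4−3 = 1  ← one
n=10: ⌊1859/408⌋−⌊1690/408⌋ = 4−4 = 0
n=11: ⌊2028/408⌋−⌊1859/408⌋ = 4−4 = 0
n=12: ⌊2197/408⌋−⌊2028/408⌋ = 5−4 = 1  ← one
n=13: ⌊2366/408⌋−⌊2197/408⌋ = 5−5 = 0
n=14: ⌊2535/408⌋−⌊2366/408⌋ = 6−5 = 1  ← one
n=15: ⌊2704/408⌋−⌊2535/408⌋ = 6−6 = 0
n=16: ⌊2873/408⌋−⌊2704/408⌋ = 7−6 = 1  ← one
n=17: ⌊3042/408⌋−⌊2873/408⌋ = 7−7 = 0
n=18: ⌊3211/408⌋−⌊3042/408⌋ = 7−7 = 0
n=19: ⌊3380/408⌋−⌊3211/408⌋ = 8−7 = 1  ← one
n=20: ⌊3549/408⌋−⌊3380/408⌋ = 8−8 = 0
n=21: ⌊3718/408⌋−⌊3549/408⌋ = 9−8 = 1  ← one
positions of the first 9 ones: 2 4 7 9 12 14 16 19 21


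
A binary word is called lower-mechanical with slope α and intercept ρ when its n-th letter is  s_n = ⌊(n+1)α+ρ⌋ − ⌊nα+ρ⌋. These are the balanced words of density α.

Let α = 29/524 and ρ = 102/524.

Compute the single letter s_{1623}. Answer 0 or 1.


0

(n+1)α + ρ = (1624·29 + 102) / 524 = 47198/524
nα + ρ     = (1623·29 + 102) / 524 = 47169/524
⌊47198/524⌋ = 90,  ⌊47169/524⌋ = 90
s_{1623} = 90 − 90 = 0


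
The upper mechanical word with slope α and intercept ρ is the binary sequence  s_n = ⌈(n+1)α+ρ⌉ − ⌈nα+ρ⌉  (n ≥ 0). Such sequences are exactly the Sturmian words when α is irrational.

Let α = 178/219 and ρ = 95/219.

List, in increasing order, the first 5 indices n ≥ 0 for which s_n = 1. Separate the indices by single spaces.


n=0: ⌈273/219⌉−⌈95/219⌉ = 2−1 = 1  ← one
n=1: ⌈451/219⌉−⌈273/219⌉ = 3−2 = 1  ← one
n=2: ⌈629/219⌉−⌈451/219⌉ = 3−3 = 0
n=3: ⌈807/219⌉−⌈629/219⌉ = 4−3 = 1  ← one
n=4: ⌈985/219⌉−⌈807/219⌉ = 5−4 = 1  ← one
n=5: ⌈1163/219⌉−⌈985/219⌉ = 6−5 = 1  ← one
positions of the first 5 ones: 0 1 3 4 5

0 1 3 4 5


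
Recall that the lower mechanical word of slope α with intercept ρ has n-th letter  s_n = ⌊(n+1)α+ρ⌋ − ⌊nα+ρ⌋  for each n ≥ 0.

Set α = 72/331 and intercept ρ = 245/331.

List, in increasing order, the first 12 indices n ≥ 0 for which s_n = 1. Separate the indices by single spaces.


n=0: ⌊317/331⌋−⌊245/331⌋ = 0−0 = 0
n=1: ⌊389/331⌋−⌊317/331⌋ = 1−0 = 1  ← one
n=2: ⌊461/331⌋−⌊389/331⌋ = 1−1 = 0
n=3: ⌊533/331⌋−⌊461/331⌋ = 1−1 = 0
n=4: ⌊605/331⌋−⌊533/331⌋ = 1−1 = 0
n=5: ⌊677/331⌋−⌊605/331⌋ = 2−1 = 1  ← one
n=6: ⌊749/331⌋−⌊677/331⌋ = 2−2 = 0
n=7: ⌊821/331⌋−⌊749/331⌋ = 2−2 = 0
n=8: ⌊893/331⌋−⌊821/331⌋ = 2−2 = 0
n=9: ⌊965/331⌋−⌊893/331⌋ = 2−2 = 0
n=10: ⌊1037/331⌋−⌊965/331⌋ = 3−2 = 1  ← one
n=11: ⌊1109/331⌋−⌊1037/331⌋ = 3−3 = 0
n=12: ⌊1181/331⌋−⌊1109/331⌋ = 3−3 = 0
n=13: ⌊1253/331⌋−⌊1181/331⌋ = 3−3 = 0
n=14: ⌊1325/331⌋−⌊1253/331⌋ = 4−3 = 1  ← one
n=15: ⌊1397/331⌋−⌊1325/331⌋ = 4−4 = 0
n=16: ⌊1469/331⌋−⌊1397/331⌋ = 4−4 = 0
n=17: ⌊1541/331⌋−⌊1469/331⌋ = 4−4 = 0
n=18: ⌊1613/331⌋−⌊1541/331⌋ = 4−4 = 0
n=19: ⌊1685/331⌋−⌊1613/331⌋ = 5−4 = 1  ← one
n=20: ⌊1757/331⌋−⌊1685/331⌋ = 5−5 = 0
n=21: ⌊1829/331⌋−⌊1757/331⌋ = 5−5 = 0
n=22: ⌊1901/331⌋−⌊1829/331⌋ = 5−5 = 0
n=23: ⌊1973/331⌋−⌊1901/331⌋ = 5−5 = 0
n=24: ⌊2045/331⌋−⌊1973/331⌋ = 6−5 = 1  ← one
n=25: ⌊2117/331⌋−⌊2045/331⌋ = 6−6 = 0
n=26: ⌊2189/331⌋−⌊2117/331⌋ = 6−6 = 0
n=27: ⌊2261/331⌋−⌊2189/331⌋ = 6−6 = 0
n=28: ⌊2333/331⌋−⌊2261/331⌋ = 7−6 = 1  ← one
n=29: ⌊2405/331⌋−⌊2333/331⌋ = 7−7 = 0
n=30: ⌊2477/331⌋−⌊2405/331⌋ = 7−7 = 0
n=31: ⌊2549/331⌋−⌊2477/331⌋ = 7−7 = 0
n=32: ⌊2621/331⌋−⌊2549/331⌋ = 7−7 = 0
n=33: ⌊2693/331⌋−⌊2621/331⌋ = 8−7 = 1  ← one
n=34: ⌊2765/331⌋−⌊2693/331⌋ = 8−8 = 0
n=35: ⌊2837/331⌋−⌊2765/331⌋ = 8−8 = 0
n=36: ⌊2909/331⌋−⌊2837/331⌋ = 8−8 = 0
n=37: ⌊2981/331⌋−⌊2909/331⌋ = 9−8 = 1  ← one
n=38: ⌊3053/331⌋−⌊2981/331⌋ = 9−9 = 0
n=39: ⌊3125/331⌋−⌊3053/331⌋ = 9−9 = 0
n=40: ⌊3197/331⌋−⌊3125/331⌋ = 9−9 = 0
n=41: ⌊3269/331⌋−⌊3197/331⌋ = 9−9 = 0
n=42: ⌊3341/331⌋−⌊3269/331⌋ = 10−9 = 1  ← one
n=43: ⌊3413/331⌋−⌊3341/331⌋ = 10−10 = 0
n=44: ⌊3485/331⌋−⌊3413/331⌋ = 10−10 = 0
n=45: ⌊3557/331⌋−⌊3485/331⌋ = 10−10 = 0
n=46: ⌊3629/331⌋−⌊3557/331⌋ = 10−10 = 0
n=47: ⌊3701/331⌋−⌊3629/331⌋ = 11−10 = 1  ← one
n=48: ⌊3773/331⌋−⌊3701/331⌋ = 11−11 = 0
n=49: ⌊3845/331⌋−⌊3773/331⌋ = 11−11 = 0
n=50: ⌊3917/331⌋−⌊3845/331⌋ = 11−11 = 0
n=51: ⌊3989/331⌋−⌊3917/331⌋ = 12−11 = 1  ← one
positions of the first 12 ones: 1 5 10 14 19 24 28 33 37 42 47 51

1 5 10 14 19 24 28 33 37 42 47 51


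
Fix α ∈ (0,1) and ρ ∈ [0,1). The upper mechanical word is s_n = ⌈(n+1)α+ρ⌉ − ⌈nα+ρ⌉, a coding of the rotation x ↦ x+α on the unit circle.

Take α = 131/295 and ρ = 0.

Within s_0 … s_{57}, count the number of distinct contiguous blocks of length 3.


t_n = ⌈(n·131)/295⌉ for n = 0 … 58:
  n=0…9: ⌈0/295⌉=0 ⌈131/295⌉=1 ⌈262/295⌉=1 ⌈393/295⌉=2 ⌈524/295⌉=2 ⌈655/295⌉=3 ⌈786/295⌉=3 ⌈917/295⌉=4 ⌈1048/295⌉=4 ⌈1179/295⌉=4
  n=10…19: ⌈1310/295⌉=5 ⌈1441/295⌉=5 ⌈1572/295⌉=6 ⌈1703/295⌉=6 ⌈1834/295⌉=7 ⌈1965/295⌉=7 ⌈2096/295⌉=8 ⌈2227/295⌉=8 ⌈2358/295⌉=8 ⌈2489/295⌉=9
  n=20…29: ⌈2620/295⌉=9 ⌈2751/295⌉=10 ⌈2882/295⌉=10 ⌈3013/295⌉=11 ⌈3144/295⌉=11 ⌈3275/295⌉=12 ⌈3406/295⌉=12 ⌈3537/295⌉=12 ⌈3668/295⌉=13 ⌈3799/295⌉=13
  n=30…39: ⌈3930/295⌉=14 ⌈4061/295⌉=14 ⌈4192/295⌉=15 ⌈4323/295⌉=15 ⌈4454/295⌉=16 ⌈4585/295⌉=16 ⌈4716/295⌉=16 ⌈4847/295⌉=17 ⌈4978/295⌉=17 ⌈5109/295⌉=18
  n=40…49: ⌈5240/295⌉=18 ⌈5371/295⌉=19 ⌈5502/295⌉=19 ⌈5633/295⌉=20 ⌈5764/295⌉=20 ⌈5895/295⌉=20 ⌈6026/295⌉=21 ⌈6157/295⌉=21 ⌈6288/295⌉=22 ⌈6419/295⌉=22
  n=50…58: ⌈6550/295⌉=23 ⌈6681/295⌉=23 ⌈6812/295⌉=24 ⌈6943/295⌉=24 ⌈7074/295⌉=24 ⌈7205/295⌉=25 ⌈7336/295⌉=25 ⌈7467/295⌉=26 ⌈7598/295⌉=26
s_n = t_(n+1) − t_n for n = 0 … 57 gives
prefix = 1010101001010101001010101001010101001010101001010101001010
slide a length-3 window over [0..2] … [55..57] (56 windows); first occurrence of each distinct factor:
  [  0..  2] 101
  [  1..  3] 010
  [  6..  8] 100
  [  7..  9] 001
  (the other 52 windows repeat one of these)
distinct factors: {001, 010, 100, 101}
count = 4  (Sturmian bound for length 3 is 4)

4


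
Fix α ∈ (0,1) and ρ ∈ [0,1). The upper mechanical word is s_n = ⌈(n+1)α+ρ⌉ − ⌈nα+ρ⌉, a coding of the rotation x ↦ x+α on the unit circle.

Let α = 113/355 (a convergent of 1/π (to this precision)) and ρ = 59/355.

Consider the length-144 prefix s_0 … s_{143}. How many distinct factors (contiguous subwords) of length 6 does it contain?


t_n = ⌈(n·113+59)/355⌉ for n = 0 … 144:
  n=0…9: ⌈59/355⌉=1 ⌈172/355⌉=1 ⌈285/355⌉=1 ⌈398/355⌉=2 ⌈511/355⌉=2 ⌈624/355⌉=2 ⌈737/355⌉=3 ⌈850/355⌉=3 ⌈963/355⌉=3 ⌈1076/355⌉=4
  n=10…19: ⌈1189/355⌉=4 ⌈1302/355⌉=4 ⌈1415/355⌉=4 ⌈1528/355⌉=5 ⌈1641/355⌉=5 ⌈1754/355⌉=5 ⌈1867/355⌉=6 ⌈1980/355⌉=6 ⌈2093/355⌉=6 ⌈2206/355⌉=7
  n=20…29: ⌈2319/355⌉=7 ⌈2432/355⌉=7 ⌈2545/355⌉=8 ⌈2658/355⌉=8 ⌈2771/355⌉=8 ⌈2884/355⌉=9 ⌈2997/355⌉=9 ⌈3110/355⌉=9 ⌈3223/355⌉=10 ⌈3336/355⌉=10
  n=30…39: ⌈3449/355⌉=10 ⌈3562/355⌉=11 ⌈3675/355⌉=11 ⌈3788/355⌉=11 ⌈3901/355⌉=11 ⌈4014/355⌉=12 ⌈4127/355⌉=12 ⌈4240/355⌉=12 ⌈4353/355⌉=13 ⌈4466/355⌉=13
  n=40…49: ⌈4579/355⌉=13 ⌈4692/355⌉=14 ⌈4805/355⌉=14 ⌈4918/355⌉=14 ⌈5031/355⌉=15 ⌈5144/355⌉=15 ⌈5257/355⌉=15 ⌈5370/355⌉=16 ⌈5483/355⌉=16 ⌈5596/355⌉=16
  n=50…59: ⌈5709/355⌉=17 ⌈5822/355⌉=17 ⌈5935/355⌉=17 ⌈6048/355⌉=18 ⌈6161/355⌉=18 ⌈6274/355⌉=18 ⌈6387/355⌉=18 ⌈6500/355⌉=19 ⌈6613/355⌉=19 ⌈6726/355⌉=19
  n=60…69: ⌈6839/355⌉=20 ⌈6952/355⌉=20 ⌈7065/355⌉=20 ⌈7178/355⌉=21 ⌈7291/355⌉=21 ⌈7404/355⌉=21 ⌈7517/355⌉=22 ⌈7630/355⌉=22 ⌈7743/355⌉=22 ⌈7856/355⌉=23
  n=70…79: ⌈7969/355⌉=23 ⌈8082/355⌉=23 ⌈8195/355⌉=24 ⌈8308/355⌉=24 ⌈8421/355⌉=24 ⌈8534/355⌉=25 ⌈8647/355⌉=25 ⌈8760/355⌉=25 ⌈8873/355⌉=25 ⌈8986/355⌉=26
  n=80…89: ⌈9099/355⌉=26 ⌈9212/355⌉=26 ⌈9325/355⌉=27 ⌈9438/355⌉=27 ⌈9551/355⌉=27 ⌈9664/355⌉=28 ⌈9777/355⌉=28 ⌈9890/355⌉=28 ⌈10003/355⌉=29 ⌈10116/355⌉=29
  n=90…99: ⌈10229/355⌉=29 ⌈10342/355⌉=30 ⌈10455/355⌉=30 ⌈10568/355⌉=30 ⌈10681/355⌉=31 ⌈10794/355⌉=31 ⌈10907/355⌉=31 ⌈11020/355⌉=32 ⌈11133/355⌉=32 ⌈11246/355⌉=32
  n=100…109: ⌈11359/355⌉=32 ⌈11472/355⌉=33 ⌈11585/355⌉=33 ⌈11698/355⌉=33 ⌈11811/355⌉=34 ⌈11924/355⌉=34 ⌈12037/355⌉=34 ⌈12150/355⌉=35 ⌈12263/355⌉=35 ⌈12376/355⌉=35
  n=110…119: ⌈12489/355⌉=36 ⌈12602/355⌉=36 ⌈12715/355⌉=36 ⌈12828/355⌉=37 ⌈12941/355⌉=37 ⌈13054/355⌉=37 ⌈13167/355⌉=38 ⌈13280/355⌉=38 ⌈13393/355⌉=38 ⌈13506/355⌉=39
  n=120…129: ⌈13619/355⌉=39 ⌈13732/355⌉=39 ⌈13845/355⌉=39 ⌈13958/355⌉=40 ⌈14071/355⌉=40 ⌈14184/355⌉=40 ⌈14297/355⌉=41 ⌈14410/355⌉=41 ⌈14523/355⌉=41 ⌈14636/355⌉=42
  n=130…139: ⌈14749/355⌉=42 ⌈14862/355⌉=42 ⌈14975/355⌉=43 ⌈15088/355⌉=43 ⌈15201/355⌉=43 ⌈15314/355⌉=44 ⌈15427/355⌉=44 ⌈15540/355⌉=44 ⌈15653/355⌉=45 ⌈15766/355⌉=45
  n=140…144: ⌈15879/355⌉=45 ⌈15992/355⌉=46 ⌈16105/355⌉=46 ⌈16218/355⌉=46 ⌈16331/355⌉=47
s_n = t_(n+1) − t_n for n = 0 … 143 gives
prefix = 001001001000100100100100100100100010010010010010010010001001001001001001001000100100100100100100100010010010010010010010001001001001001001001001
slide a length-6 window over [0..5] … [138..143] (139 windows); first occurrence of each distinct factor:
  [  0..  5] 001001
  [  1..  6] 010010
  [  2..  7] 100100
  [  6.. 11] 001000
  [  7.. 12] 010001
  [  8.. 13] 100010
  [  9.. 14] 000100
  (the other 132 windows repeat one of these)
distinct factors: {000100, 001000, 001001, 010001, 010010, 100010, 100100}
count = 7  (Sturmian bound for length 6 is 7)

7
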